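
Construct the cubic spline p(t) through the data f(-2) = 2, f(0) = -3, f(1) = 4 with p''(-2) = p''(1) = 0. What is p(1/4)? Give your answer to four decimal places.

Write M_i for p''(x_i). With h_i = 2, 1 and divided differences Δ_i = -5/2, 7, the continuity of p' gives the tridiagonal system
  2·M_0 + 6·M_1 + 1·M_2 = 6(Δ_1 - Δ_0) = 57
Natural end conditions: M_0 = M_2 = 0.
Solving: M_0 = 0, M_1 = 19/2, M_2 = 0.
On [0, 1], p(t) = -3 + 23/6·t + 19/4·t² - 19/12·t³.
With t = 1/4: p(1/4) = -453/256.

-1.7695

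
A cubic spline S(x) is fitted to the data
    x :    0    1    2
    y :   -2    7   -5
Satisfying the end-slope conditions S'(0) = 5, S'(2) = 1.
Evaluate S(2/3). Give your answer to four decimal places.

Let M_i = S''(x_i). Step sizes h_i = 1, 1; slopes of the chords Δ_i = (y_(i+1) - y_i)/h_i = 9, -12.
  1·M_0 + 4·M_1 + 1·M_2 = 6(Δ_1 - Δ_0) = -126
Clamped end conditions give two more equations: 2h_0·M_0 + h_0·M_1 = 6(Δ_0 - S'(0)) = 24 and h_1·M_1 + 2h_1·M_2 = 6(S'(2) - Δ_1) = 78.
Hence M_0 = 83/2, M_1 = -59, M_2 = 137/2.
On [0, 1], S(x) = -2 + 5·x + 83/4·x² - 67/4·x³.
With x = 2/3: S(2/3) = 151/27.

5.5926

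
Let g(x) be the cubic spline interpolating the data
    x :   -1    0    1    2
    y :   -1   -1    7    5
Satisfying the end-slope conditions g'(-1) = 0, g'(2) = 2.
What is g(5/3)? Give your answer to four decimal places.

Put m_i = g'' at the i-th knot. Here h = (1, 1, 1) and Δ = (0, 8, -2), so the interior equations h_(i-1)·m_(i-1) + 2(h_(i-1)+h_i)·m_i + h_i·m_(i+1) = 6(Δ_i − Δ_(i-1)) read
  1·m_0 + 4·m_1 + 1·m_2 = 6(Δ_1 - Δ_0) = 48
  1·m_1 + 4·m_2 + 1·m_3 = 6(Δ_2 - Δ_1) = -60
Clamped end conditions give two more equations: 2h_0·m_0 + h_0·m_1 = 6(Δ_0 - g'(-1)) = 0 and h_2·m_2 + 2h_2·m_3 = 6(g'(2) - Δ_2) = 24.
Forward elimination and back-substitution give m_0 = -32/3, m_1 = 64/3, m_2 = -80/3, m_3 = 76/3.
On [1, 2], g(x) = 7 + 8/3·(x - 1) - 40/3·(x - 1)² + 26/3·(x - 1)³.
With (x - 1) = 2/3: g(5/3) = 439/81.

5.4198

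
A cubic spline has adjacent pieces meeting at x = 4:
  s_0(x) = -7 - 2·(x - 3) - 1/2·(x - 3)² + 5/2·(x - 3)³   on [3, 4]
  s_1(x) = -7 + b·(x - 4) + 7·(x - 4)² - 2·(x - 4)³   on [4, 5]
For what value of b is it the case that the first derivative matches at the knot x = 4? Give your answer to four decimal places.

s_0'(x) = -2 - 1·(x - 3) + 15/2·(x - 3)², so s_0'(4) = 9/2. On the right, s_1'(4) = b, so b = 9/2.

4.5000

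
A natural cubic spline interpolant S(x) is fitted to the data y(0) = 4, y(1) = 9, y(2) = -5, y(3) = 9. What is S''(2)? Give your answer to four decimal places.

52.4000

Put σ_i = S'' at the i-th knot. Here h = (1, 1, 1) and Δ = (5, -14, 14), so the interior equations h_(i-1)·σ_(i-1) + 2(h_(i-1)+h_i)·σ_i + h_i·σ_(i+1) = 6(Δ_i − Δ_(i-1)) read
  1·σ_0 + 4·σ_1 + 1·σ_2 = 6(Δ_1 - Δ_0) = -114
  1·σ_1 + 4·σ_2 + 1·σ_3 = 6(Δ_2 - Δ_1) = 168
Natural end conditions: σ_0 = σ_3 = 0.
Hence σ_0 = 0, σ_1 = -208/5, σ_2 = 262/5, σ_3 = 0.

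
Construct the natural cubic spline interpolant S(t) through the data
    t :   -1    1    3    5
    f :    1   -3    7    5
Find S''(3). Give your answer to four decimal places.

-6.2000

With m_i denoting the second derivative at x_i, h_i = 2, 2, 2, and Δ_i = (y_(i+1) − y_i)/h_i = -2, 5, -1:
  2·m_0 + 8·m_1 + 2·m_2 = 6(Δ_1 - Δ_0) = 42
  2·m_1 + 8·m_2 + 2·m_3 = 6(Δ_2 - Δ_1) = -36
Natural end conditions: m_0 = m_3 = 0.
Hence m_0 = 0, m_1 = 34/5, m_2 = -31/5, m_3 = 0.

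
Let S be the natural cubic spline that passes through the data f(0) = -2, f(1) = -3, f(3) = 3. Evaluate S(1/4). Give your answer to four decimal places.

-2.4063

With M_i denoting the second derivative at x_i, h_i = 1, 2, and Δ_i = (y_(i+1) − y_i)/h_i = -1, 3:
  1·M_0 + 6·M_1 + 2·M_2 = 6(Δ_1 - Δ_0) = 24
Natural end conditions: M_0 = M_2 = 0.
Hence M_0 = 0, M_1 = 4, M_2 = 0.
On [0, 1], S(t) = -2 - 5/3·t + 0·t² + 2/3·t³.
With t = 1/4: S(1/4) = -77/32.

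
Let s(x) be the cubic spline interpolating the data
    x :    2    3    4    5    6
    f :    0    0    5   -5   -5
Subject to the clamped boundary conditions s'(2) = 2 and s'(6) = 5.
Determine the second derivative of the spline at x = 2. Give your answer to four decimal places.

Let m_i = s''(x_i). Step sizes h_i = 1, 1, 1, 1; slopes of the chords Δ_i = (y_(i+1) - y_i)/h_i = 0, 5, -10, 0.
  1·m_0 + 4·m_1 + 1·m_2 = 6(Δ_1 - Δ_0) = 30
  1·m_1 + 4·m_2 + 1·m_3 = 6(Δ_2 - Δ_1) = -90
  1·m_2 + 4·m_3 + 1·m_4 = 6(Δ_3 - Δ_2) = 60
Clamped end conditions give two more equations: 2h_0·m_0 + h_0·m_1 = 6(Δ_0 - s'(2)) = -12 and h_3·m_3 + 2h_3·m_4 = 6(s'(6) - Δ_3) = 30.
Solving the tridiagonal system: m_0 = -111/7, m_1 = 138/7, m_2 = -33, m_3 = 156/7, m_4 = 27/7.

-15.8571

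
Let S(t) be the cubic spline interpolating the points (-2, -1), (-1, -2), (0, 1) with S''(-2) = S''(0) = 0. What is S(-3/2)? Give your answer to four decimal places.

-1.8750

Write m_i for S''(x_i). With h_i = 1, 1 and divided differences Δ_i = -1, 3, the continuity of S' gives the tridiagonal system
  1·m_0 + 4·m_1 + 1·m_2 = 6(Δ_1 - Δ_0) = 24
Natural end conditions: m_0 = m_2 = 0.
Hence m_0 = 0, m_1 = 6, m_2 = 0.
On [-2, -1], S(t) = -1 - 2·(t + 2) + 0·(t + 2)² + 1·(t + 2)³.
With (t + 2) = 1/2: S(-3/2) = -15/8.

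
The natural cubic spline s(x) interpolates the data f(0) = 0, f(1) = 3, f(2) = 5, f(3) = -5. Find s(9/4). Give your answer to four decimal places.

Let M_i = s''(x_i). Step sizes h_i = 1, 1, 1; slopes of the chords Δ_i = (y_(i+1) - y_i)/h_i = 3, 2, -10.
  1·M_0 + 4·M_1 + 1·M_2 = 6(Δ_1 - Δ_0) = -6
  1·M_1 + 4·M_2 + 1·M_3 = 6(Δ_2 - Δ_1) = -72
Natural end conditions: M_0 = M_3 = 0.
Hence M_0 = 0, M_1 = 16/5, M_2 = -94/5, M_3 = 0.
On [2, 3], s(x) = 5 - 56/15·(x - 2) - 47/5·(x - 2)² + 47/15·(x - 2)³.
With (x - 2) = 1/4: s(9/4) = 1129/320.

3.5281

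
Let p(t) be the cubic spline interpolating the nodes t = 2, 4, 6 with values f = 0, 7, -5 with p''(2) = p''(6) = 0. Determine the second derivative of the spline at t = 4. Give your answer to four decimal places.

Let M_i = p''(x_i). Step sizes h_i = 2, 2; slopes of the chords Δ_i = (y_(i+1) - y_i)/h_i = 7/2, -6.
  2·M_0 + 8·M_1 + 2·M_2 = 6(Δ_1 - Δ_0) = -57
Natural end conditions: M_0 = M_2 = 0.
Solving the tridiagonal system: M_0 = 0, M_1 = -57/8, M_2 = 0.

-7.1250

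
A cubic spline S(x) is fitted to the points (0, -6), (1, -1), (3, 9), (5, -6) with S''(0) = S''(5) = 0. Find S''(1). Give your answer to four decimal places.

Let σ_i = S''(x_i). Step sizes h_i = 1, 2, 2; slopes of the chords Δ_i = (y_(i+1) - y_i)/h_i = 5, 5, -15/2.
  1·σ_0 + 6·σ_1 + 2·σ_2 = 6(Δ_1 - Δ_0) = 0
  2·σ_1 + 8·σ_2 + 2·σ_3 = 6(Δ_2 - Δ_1) = -75
Natural end conditions: σ_0 = σ_3 = 0.
Hence σ_0 = 0, σ_1 = 75/22, σ_2 = -225/22, σ_3 = 0.

3.4091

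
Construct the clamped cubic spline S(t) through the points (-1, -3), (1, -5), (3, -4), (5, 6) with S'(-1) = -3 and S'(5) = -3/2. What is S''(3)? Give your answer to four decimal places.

Let m_i = S''(x_i). Step sizes h_i = 2, 2, 2; slopes of the chords Δ_i = (y_(i+1) - y_i)/h_i = -1, 1/2, 5.
  2·m_0 + 8·m_1 + 2·m_2 = 6(Δ_1 - Δ_0) = 9
  2·m_1 + 8·m_2 + 2·m_3 = 6(Δ_2 - Δ_1) = 27
Clamped end conditions give two more equations: 2h_0·m_0 + h_0·m_1 = 6(Δ_0 - S'(-1)) = 12 and h_2·m_2 + 2h_2·m_3 = 6(S'(5) - Δ_2) = -39.
Forward elimination and back-substitution give m_0 = 19/5, m_1 = -8/5, m_2 = 71/10, m_3 = -133/10.

7.1000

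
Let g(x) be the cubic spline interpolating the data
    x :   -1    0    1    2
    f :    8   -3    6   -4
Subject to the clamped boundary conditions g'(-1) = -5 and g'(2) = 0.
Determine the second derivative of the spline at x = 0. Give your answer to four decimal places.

Put m_i = g'' at the i-th knot. Here h = (1, 1, 1) and Δ = (-11, 9, -10), so the interior equations h_(i-1)·m_(i-1) + 2(h_(i-1)+h_i)·m_i + h_i·m_(i+1) = 6(Δ_i − Δ_(i-1)) read
  1·m_0 + 4·m_1 + 1·m_2 = 6(Δ_1 - Δ_0) = 120
  1·m_1 + 4·m_2 + 1·m_3 = 6(Δ_2 - Δ_1) = -114
Clamped end conditions give two more equations: 2h_0·m_0 + h_0·m_1 = 6(Δ_0 - g'(-1)) = -36 and h_2·m_2 + 2h_2·m_3 = 6(g'(2) - Δ_2) = 60.
Hence m_0 = -688/15, m_1 = 836/15, m_2 = -856/15, m_3 = 878/15.

55.7333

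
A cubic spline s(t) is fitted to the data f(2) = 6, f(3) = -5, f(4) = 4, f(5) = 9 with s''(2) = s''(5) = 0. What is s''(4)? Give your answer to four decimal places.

Put σ_i = s'' at the i-th knot. Here h = (1, 1, 1) and Δ = (-11, 9, 5), so the interior equations h_(i-1)·σ_(i-1) + 2(h_(i-1)+h_i)·σ_i + h_i·σ_(i+1) = 6(Δ_i − Δ_(i-1)) read
  1·σ_0 + 4·σ_1 + 1·σ_2 = 6(Δ_1 - Δ_0) = 120
  1·σ_1 + 4·σ_2 + 1·σ_3 = 6(Δ_2 - Δ_1) = -24
Natural end conditions: σ_0 = σ_3 = 0.
Forward elimination and back-substitution give σ_0 = 0, σ_1 = 168/5, σ_2 = -72/5, σ_3 = 0.

-14.4000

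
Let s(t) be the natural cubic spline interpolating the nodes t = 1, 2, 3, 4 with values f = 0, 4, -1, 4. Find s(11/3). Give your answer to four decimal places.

Let M_i = s''(x_i). Step sizes h_i = 1, 1, 1; slopes of the chords Δ_i = (y_(i+1) - y_i)/h_i = 4, -5, 5.
  1·M_0 + 4·M_1 + 1·M_2 = 6(Δ_1 - Δ_0) = -54
  1·M_1 + 4·M_2 + 1·M_3 = 6(Δ_2 - Δ_1) = 60
Natural end conditions: M_0 = M_3 = 0.
Solving the tridiagonal system: M_0 = 0, M_1 = -92/5, M_2 = 98/5, M_3 = 0.
On [3, 4], s(t) = -1 - 23/15·(t - 3) + 49/5·(t - 3)² - 49/15·(t - 3)³.
With (t - 3) = 2/3: s(11/3) = 553/405.

1.3654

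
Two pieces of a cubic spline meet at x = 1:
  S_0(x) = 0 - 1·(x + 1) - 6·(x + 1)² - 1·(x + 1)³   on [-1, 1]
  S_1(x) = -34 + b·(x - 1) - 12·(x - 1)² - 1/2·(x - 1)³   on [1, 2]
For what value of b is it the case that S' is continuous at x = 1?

S_0'(x) = -1 - 12·(x + 1) - 3·(x + 1)², so S_0'(1) = -37. On the right, S_1'(1) = b, so b = -37.

-37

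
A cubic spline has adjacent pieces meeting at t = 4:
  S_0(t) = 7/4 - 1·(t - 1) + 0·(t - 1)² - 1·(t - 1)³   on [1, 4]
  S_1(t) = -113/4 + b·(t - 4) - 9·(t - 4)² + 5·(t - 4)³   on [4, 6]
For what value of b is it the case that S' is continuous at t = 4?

-28

S_0'(t) = -1 + 0·(t - 1) - 3·(t - 1)², so S_0'(4) = -28. On the right, S_1'(4) = b, so b = -28.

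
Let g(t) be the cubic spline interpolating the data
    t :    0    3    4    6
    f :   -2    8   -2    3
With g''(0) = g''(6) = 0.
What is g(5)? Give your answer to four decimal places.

Put M_i = g'' at the i-th knot. Here h = (3, 1, 2) and Δ = (10/3, -10, 5/2), so the interior equations h_(i-1)·M_(i-1) + 2(h_(i-1)+h_i)·M_i + h_i·M_(i+1) = 6(Δ_i − Δ_(i-1)) read
  3·M_0 + 8·M_1 + 1·M_2 = 6(Δ_1 - Δ_0) = -80
  1·M_1 + 6·M_2 + 2·M_3 = 6(Δ_2 - Δ_1) = 75
Natural end conditions: M_0 = M_3 = 0.
Forward elimination and back-substitution give M_0 = 0, M_1 = -555/47, M_2 = 680/47, M_3 = 0.
On [4, 6], g(t) = -2 - 2015/282·(t - 4) + 340/47·(t - 4)² - 170/141·(t - 4)³.
With (t - 4) = 1: g(5) = -293/94.

-3.1170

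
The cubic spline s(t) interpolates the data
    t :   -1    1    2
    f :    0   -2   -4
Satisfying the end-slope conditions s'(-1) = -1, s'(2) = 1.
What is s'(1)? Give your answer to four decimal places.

Write M_i for s''(x_i). With h_i = 2, 1 and divided differences Δ_i = -1, -2, the continuity of s' gives the tridiagonal system
  2·M_0 + 6·M_1 + 1·M_2 = 6(Δ_1 - Δ_0) = -6
Clamped end conditions give two more equations: 2h_0·M_0 + h_0·M_1 = 6(Δ_0 - s'(-1)) = 0 and h_1·M_1 + 2h_1·M_2 = 6(s'(2) - Δ_1) = 18.
Forward elimination and back-substitution give M_0 = 5/3, M_1 = -10/3, M_2 = 32/3.
On [1, 2], s'(t) = b_1 + 2c_1·(t - 1) + 3d_1·(t - 1)² with b_1 = Δ_1 - h_1(2M_1 + M_2)/6 = -8/3, c_1 = M_1/2 = -5/3, d_1 = (M_2 - M_1)/(6h_1) = 7/3. So s'(1) = -8/3.

-2.6667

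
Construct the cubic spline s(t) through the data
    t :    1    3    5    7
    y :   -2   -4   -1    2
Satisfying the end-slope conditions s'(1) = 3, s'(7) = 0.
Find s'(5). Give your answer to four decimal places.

Put M_i = s'' at the i-th knot. Here h = (2, 2, 2) and Δ = (-1, 3/2, 3/2), so the interior equations h_(i-1)·M_(i-1) + 2(h_(i-1)+h_i)·M_i + h_i·M_(i+1) = 6(Δ_i − Δ_(i-1)) read
  2·M_0 + 8·M_1 + 2·M_2 = 6(Δ_1 - Δ_0) = 15
  2·M_1 + 8·M_2 + 2·M_3 = 6(Δ_2 - Δ_1) = 0
Clamped end conditions give two more equations: 2h_0·M_0 + h_0·M_1 = 6(Δ_0 - s'(1)) = -24 and h_2·M_2 + 2h_2·M_3 = 6(s'(7) - Δ_2) = -9.
Solving: M_0 = -8, M_1 = 4, M_2 = -1/2, M_3 = -2.
On [5, 7], s'(t) = b_2 + 2c_2·(t - 5) + 3d_2·(t - 5)² with b_2 = Δ_2 - h_2(2M_2 + M_3)/6 = 5/2, c_2 = M_2/2 = -1/4, d_2 = (M_3 - M_2)/(6h_2) = -1/8. So s'(5) = 5/2.

2.5000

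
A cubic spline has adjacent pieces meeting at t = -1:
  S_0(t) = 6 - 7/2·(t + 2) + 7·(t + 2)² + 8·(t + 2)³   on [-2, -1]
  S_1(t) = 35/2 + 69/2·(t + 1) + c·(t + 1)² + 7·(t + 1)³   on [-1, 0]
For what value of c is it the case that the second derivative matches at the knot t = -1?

S_0''(t) = 14 + 48·(t + 2), so S_0''(-1) = 62. On the right, S_1''(-1) = 2c, so c = 31.

31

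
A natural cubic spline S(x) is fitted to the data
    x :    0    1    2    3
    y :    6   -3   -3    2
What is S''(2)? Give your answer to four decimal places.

With m_i denoting the second derivative at x_i, h_i = 1, 1, 1, and Δ_i = (y_(i+1) − y_i)/h_i = -9, 0, 5:
  1·m_0 + 4·m_1 + 1·m_2 = 6(Δ_1 - Δ_0) = 54
  1·m_1 + 4·m_2 + 1·m_3 = 6(Δ_2 - Δ_1) = 30
Natural end conditions: m_0 = m_3 = 0.
Hence m_0 = 0, m_1 = 62/5, m_2 = 22/5, m_3 = 0.

4.4000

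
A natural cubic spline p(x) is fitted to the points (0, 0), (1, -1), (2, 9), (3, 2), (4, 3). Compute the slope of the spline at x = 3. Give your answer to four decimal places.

-6.1071

With M_i denoting the second derivative at x_i, h_i = 1, 1, 1, 1, and Δ_i = (y_(i+1) − y_i)/h_i = -1, 10, -7, 1:
  1·M_0 + 4·M_1 + 1·M_2 = 6(Δ_1 - Δ_0) = 66
  1·M_1 + 4·M_2 + 1·M_3 = 6(Δ_2 - Δ_1) = -102
  1·M_2 + 4·M_3 + 1·M_4 = 6(Δ_3 - Δ_2) = 48
Natural end conditions: M_0 = M_4 = 0.
Solving: M_0 = 0, M_1 = 723/28, M_2 = -261/7, M_3 = 597/28, M_4 = 0.
On [3, 4], p'(x) = b_3 + 2c_3·(x - 3) + 3d_3·(x - 3)² with b_3 = Δ_3 - h_3(2M_3 + M_4)/6 = -171/28, c_3 = M_3/2 = 597/56, d_3 = (M_4 - M_3)/(6h_3) = -199/56. So p'(3) = -171/28.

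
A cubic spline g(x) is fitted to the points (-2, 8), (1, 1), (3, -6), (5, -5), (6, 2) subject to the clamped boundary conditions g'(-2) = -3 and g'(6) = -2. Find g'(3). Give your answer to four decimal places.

With M_i denoting the second derivative at x_i, h_i = 3, 2, 2, 1, and Δ_i = (y_(i+1) − y_i)/h_i = -7/3, -7/2, 1/2, 7:
  3·M_0 + 10·M_1 + 2·M_2 = 6(Δ_1 - Δ_0) = -7
  2·M_1 + 8·M_2 + 2·M_3 = 6(Δ_2 - Δ_1) = 24
  2·M_2 + 6·M_3 + 1·M_4 = 6(Δ_3 - Δ_2) = 39
Clamped end conditions give two more equations: 2h_0·M_0 + h_0·M_1 = 6(Δ_0 - g'(-2)) = 4 and h_3·M_3 + 2h_3·M_4 = 6(g'(6) - Δ_3) = -54.
Solving: M_0 = 196/159, M_1 = -60/53, M_2 = 33/106, M_3 = 630/53, M_4 = -1746/53.
On [3, 5], g'(x) = b_2 + 2c_2·(x - 3) + 3d_2·(x - 3)² with b_2 = Δ_2 - h_2(2M_2 + M_3)/6 = -389/106, c_2 = M_2/2 = 33/212, d_2 = (M_3 - M_2)/(6h_2) = 409/424. So g'(3) = -389/106.

-3.6698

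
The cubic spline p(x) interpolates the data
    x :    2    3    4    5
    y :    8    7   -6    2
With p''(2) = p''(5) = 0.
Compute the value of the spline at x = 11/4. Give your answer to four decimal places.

Let σ_i = p''(x_i). Step sizes h_i = 1, 1, 1; slopes of the chords Δ_i = (y_(i+1) - y_i)/h_i = -1, -13, 8.
  1·σ_0 + 4·σ_1 + 1·σ_2 = 6(Δ_1 - Δ_0) = -72
  1·σ_1 + 4·σ_2 + 1·σ_3 = 6(Δ_2 - Δ_1) = 126
Natural end conditions: σ_0 = σ_3 = 0.
Hence σ_0 = 0, σ_1 = -138/5, σ_2 = 192/5, σ_3 = 0.
On [2, 3], p(x) = 8 + 18/5·(x - 2) + 0·(x - 2)² - 23/5·(x - 2)³.
With (x - 2) = 3/4: p(11/4) = 2803/320.

8.7594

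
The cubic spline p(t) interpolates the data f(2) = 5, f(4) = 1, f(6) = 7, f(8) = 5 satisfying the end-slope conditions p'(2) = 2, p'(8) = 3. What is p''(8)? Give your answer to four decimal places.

With M_i denoting the second derivative at x_i, h_i = 2, 2, 2, and Δ_i = (y_(i+1) − y_i)/h_i = -2, 3, -1:
  2·M_0 + 8·M_1 + 2·M_2 = 6(Δ_1 - Δ_0) = 30
  2·M_1 + 8·M_2 + 2·M_3 = 6(Δ_2 - Δ_1) = -24
Clamped end conditions give two more equations: 2h_0·M_0 + h_0·M_1 = 6(Δ_0 - p'(2)) = -24 and h_2·M_2 + 2h_2·M_3 = 6(p'(8) - Δ_2) = 24.
Solving the tridiagonal system: M_0 = -151/15, M_1 = 122/15, M_2 = -112/15, M_3 = 146/15.

9.7333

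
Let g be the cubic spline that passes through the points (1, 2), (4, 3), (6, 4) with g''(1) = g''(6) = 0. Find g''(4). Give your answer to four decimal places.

0.1000

With M_i denoting the second derivative at x_i, h_i = 3, 2, and Δ_i = (y_(i+1) − y_i)/h_i = 1/3, 1/2:
  3·M_0 + 10·M_1 + 2·M_2 = 6(Δ_1 - Δ_0) = 1
Natural end conditions: M_0 = M_2 = 0.
Forward elimination and back-substitution give M_0 = 0, M_1 = 1/10, M_2 = 0.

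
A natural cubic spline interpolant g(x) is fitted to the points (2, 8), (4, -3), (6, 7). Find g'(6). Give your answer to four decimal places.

Write m_i for g''(x_i). With h_i = 2, 2 and divided differences Δ_i = -11/2, 5, the continuity of g' gives the tridiagonal system
  2·m_0 + 8·m_1 + 2·m_2 = 6(Δ_1 - Δ_0) = 63
Natural end conditions: m_0 = m_2 = 0.
Solving: m_0 = 0, m_1 = 63/8, m_2 = 0.
On [4, 6], g'(x) = b_1 + 2c_1·(x - 4) + 3d_1·(x - 4)² with b_1 = Δ_1 - h_1(2m_1 + m_2)/6 = -1/4, c_1 = m_1/2 = 63/16, d_1 = (m_2 - m_1)/(6h_1) = -21/32. So g'(6) = 61/8.

7.6250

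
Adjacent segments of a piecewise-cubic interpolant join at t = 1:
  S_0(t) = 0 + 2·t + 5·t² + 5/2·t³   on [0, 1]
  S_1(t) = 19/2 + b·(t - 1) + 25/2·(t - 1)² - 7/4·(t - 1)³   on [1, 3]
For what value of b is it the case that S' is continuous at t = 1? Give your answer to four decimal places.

S_0'(t) = 2 + 10·t + 15/2·t², so S_0'(1) = 39/2. On the right, S_1'(1) = b, so b = 39/2.

19.5000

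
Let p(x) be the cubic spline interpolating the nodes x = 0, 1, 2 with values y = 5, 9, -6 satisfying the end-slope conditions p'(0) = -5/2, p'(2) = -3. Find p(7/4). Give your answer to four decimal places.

-3.5566

Write M_i for p''(x_i). With h_i = 1, 1 and divided differences Δ_i = 4, -15, the continuity of p' gives the tridiagonal system
  1·M_0 + 4·M_1 + 1·M_2 = 6(Δ_1 - Δ_0) = -114
Clamped end conditions give two more equations: 2h_0·M_0 + h_0·M_1 = 6(Δ_0 - p'(0)) = 39 and h_1·M_1 + 2h_1·M_2 = 6(p'(2) - Δ_1) = 72.
Hence M_0 = 191/4, M_1 = -113/2, M_2 = 257/4.
On [1, 2], p(x) = 9 - 55/8·(x - 1) - 113/4·(x - 1)² + 161/8·(x - 1)³.
With (x - 1) = 3/4: p(7/4) = -1821/512.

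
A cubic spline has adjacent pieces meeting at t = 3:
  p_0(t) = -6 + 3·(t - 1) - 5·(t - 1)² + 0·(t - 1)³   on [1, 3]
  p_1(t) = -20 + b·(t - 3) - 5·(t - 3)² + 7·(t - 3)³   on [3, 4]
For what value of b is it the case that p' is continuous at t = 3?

p_0'(t) = 3 - 10·(t - 1) + 0·(t - 1)², so p_0'(3) = -17. On the right, p_1'(3) = b, so b = -17.

-17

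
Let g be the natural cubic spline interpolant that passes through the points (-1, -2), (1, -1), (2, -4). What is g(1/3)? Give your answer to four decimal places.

Let M_i = g''(x_i). Step sizes h_i = 2, 1; slopes of the chords Δ_i = (y_(i+1) - y_i)/h_i = 1/2, -3.
  2·M_0 + 6·M_1 + 1·M_2 = 6(Δ_1 - Δ_0) = -21
Natural end conditions: M_0 = M_2 = 0.
Hence M_0 = 0, M_1 = -7/2, M_2 = 0.
On [-1, 1], g(t) = -2 + 5/3·(t + 1) + 0·(t + 1)² - 7/24·(t + 1)³.
With (t + 1) = 4/3: g(1/3) = -38/81.

-0.4691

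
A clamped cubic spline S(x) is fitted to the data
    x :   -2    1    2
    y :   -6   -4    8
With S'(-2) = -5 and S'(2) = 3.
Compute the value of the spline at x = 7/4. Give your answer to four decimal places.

6.3242

With M_i denoting the second derivative at x_i, h_i = 3, 1, and Δ_i = (y_(i+1) − y_i)/h_i = 2/3, 12:
  3·M_0 + 8·M_1 + 1·M_2 = 6(Δ_1 - Δ_0) = 68
Clamped end conditions give two more equations: 2h_0·M_0 + h_0·M_1 = 6(Δ_0 - S'(-2)) = 34 and h_1·M_1 + 2h_1·M_2 = 6(S'(2) - Δ_1) = -54.
Hence M_0 = -5/6, M_1 = 13, M_2 = -67/2.
On [1, 2], S(x) = -4 + 53/4·(x - 1) + 13/2·(x - 1)² - 31/4·(x - 1)³.
With (x - 1) = 3/4: S(7/4) = 1619/256.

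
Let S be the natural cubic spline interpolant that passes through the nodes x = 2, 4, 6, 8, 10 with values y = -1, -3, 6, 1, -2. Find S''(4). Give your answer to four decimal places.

5.9732

Let m_i = S''(x_i). Step sizes h_i = 2, 2, 2, 2; slopes of the chords Δ_i = (y_(i+1) - y_i)/h_i = -1, 9/2, -5/2, -3/2.
  2·m_0 + 8·m_1 + 2·m_2 = 6(Δ_1 - Δ_0) = 33
  2·m_1 + 8·m_2 + 2·m_3 = 6(Δ_2 - Δ_1) = -42
  2·m_2 + 8·m_3 + 2·m_4 = 6(Δ_3 - Δ_2) = 6
Natural end conditions: m_0 = m_4 = 0.
Hence m_0 = 0, m_1 = 669/112, m_2 = -207/28, m_3 = 291/112, m_4 = 0.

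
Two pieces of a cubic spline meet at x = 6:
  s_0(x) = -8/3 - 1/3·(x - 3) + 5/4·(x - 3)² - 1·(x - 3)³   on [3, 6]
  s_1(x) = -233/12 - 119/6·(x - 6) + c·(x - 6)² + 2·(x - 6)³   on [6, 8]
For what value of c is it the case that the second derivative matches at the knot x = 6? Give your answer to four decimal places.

s_0''(x) = 5/2 - 6·(x - 3), so s_0''(6) = -31/2. On the right, s_1''(6) = 2c, so c = -31/4.

-7.7500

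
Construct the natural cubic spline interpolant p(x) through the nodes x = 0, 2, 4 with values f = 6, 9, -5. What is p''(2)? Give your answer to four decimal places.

-6.3750

Let M_i = p''(x_i). Step sizes h_i = 2, 2; slopes of the chords Δ_i = (y_(i+1) - y_i)/h_i = 3/2, -7.
  2·M_0 + 8·M_1 + 2·M_2 = 6(Δ_1 - Δ_0) = -51
Natural end conditions: M_0 = M_2 = 0.
Forward elimination and back-substitution give M_0 = 0, M_1 = -51/8, M_2 = 0.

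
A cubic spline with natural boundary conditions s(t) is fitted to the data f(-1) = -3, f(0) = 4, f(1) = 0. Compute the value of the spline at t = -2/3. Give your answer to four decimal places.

Put σ_i = s'' at the i-th knot. Here h = (1, 1) and Δ = (7, -4), so the interior equations h_(i-1)·σ_(i-1) + 2(h_(i-1)+h_i)·σ_i + h_i·σ_(i+1) = 6(Δ_i − Δ_(i-1)) read
  1·σ_0 + 4·σ_1 + 1·σ_2 = 6(Δ_1 - Δ_0) = -66
Natural end conditions: σ_0 = σ_2 = 0.
Forward elimination and back-substitution give σ_0 = 0, σ_1 = -33/2, σ_2 = 0.
On [-1, 0], s(t) = -3 + 39/4·(t + 1) + 0·(t + 1)² - 11/4·(t + 1)³.
With (t + 1) = 1/3: s(-2/3) = 4/27.

0.1481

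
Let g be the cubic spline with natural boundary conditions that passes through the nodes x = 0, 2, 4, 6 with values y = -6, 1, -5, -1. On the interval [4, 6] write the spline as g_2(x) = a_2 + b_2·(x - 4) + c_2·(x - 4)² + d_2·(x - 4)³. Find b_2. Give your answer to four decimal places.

-1.5333

With σ_i denoting the second derivative at x_i, h_i = 2, 2, 2, and Δ_i = (y_(i+1) − y_i)/h_i = 7/2, -3, 2:
  2·σ_0 + 8·σ_1 + 2·σ_2 = 6(Δ_1 - Δ_0) = -39
  2·σ_1 + 8·σ_2 + 2·σ_3 = 6(Δ_2 - Δ_1) = 30
Natural end conditions: σ_0 = σ_3 = 0.
Solving: σ_0 = 0, σ_1 = -31/5, σ_2 = 53/10, σ_3 = 0.
On [4, 6], with g_2(x) = a_2 + b_2·(x - 4) + c_2·(x - 4)² + d_2·(x - 4)³: c_2 = σ_2/2 = 53/20, d_2 = (σ_3 - σ_2)/(6h_2) = -53/120, b_2 = Δ_2 - h_2(2σ_2 + σ_3)/6 = -23/15.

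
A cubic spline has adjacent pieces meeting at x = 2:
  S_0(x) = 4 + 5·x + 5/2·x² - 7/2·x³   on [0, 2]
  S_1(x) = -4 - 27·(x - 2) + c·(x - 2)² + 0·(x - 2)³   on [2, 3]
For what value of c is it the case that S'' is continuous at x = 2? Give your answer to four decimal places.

S_0''(x) = 5 - 21·x, so S_0''(2) = -37. On the right, S_1''(2) = 2c, so c = -37/2.

-18.5000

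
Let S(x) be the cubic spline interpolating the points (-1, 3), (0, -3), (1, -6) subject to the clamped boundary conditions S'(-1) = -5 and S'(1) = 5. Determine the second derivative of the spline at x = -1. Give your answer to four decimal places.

-2.5000

Put M_i = S'' at the i-th knot. Here h = (1, 1) and Δ = (-6, -3), so the interior equations h_(i-1)·M_(i-1) + 2(h_(i-1)+h_i)·M_i + h_i·M_(i+1) = 6(Δ_i − Δ_(i-1)) read
  1·M_0 + 4·M_1 + 1·M_2 = 6(Δ_1 - Δ_0) = 18
Clamped end conditions give two more equations: 2h_0·M_0 + h_0·M_1 = 6(Δ_0 - S'(-1)) = -6 and h_1·M_1 + 2h_1·M_2 = 6(S'(1) - Δ_1) = 48.
Solving the tridiagonal system: M_0 = -5/2, M_1 = -1, M_2 = 49/2.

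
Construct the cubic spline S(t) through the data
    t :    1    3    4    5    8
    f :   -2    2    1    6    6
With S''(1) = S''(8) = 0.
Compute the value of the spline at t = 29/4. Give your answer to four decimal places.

7.8250

With m_i denoting the second derivative at x_i, h_i = 2, 1, 1, 3, and Δ_i = (y_(i+1) − y_i)/h_i = 2, -1, 5, 0:
  2·m_0 + 6·m_1 + 1·m_2 = 6(Δ_1 - Δ_0) = -18
  1·m_1 + 4·m_2 + 1·m_3 = 6(Δ_2 - Δ_1) = 36
  1·m_2 + 8·m_3 + 3·m_4 = 6(Δ_3 - Δ_2) = -30
Natural end conditions: m_0 = m_4 = 0.
Solving: m_0 = 0, m_1 = -438/89, m_2 = 1026/89, m_3 = -462/89, m_4 = 0.
On [5, 8], S(t) = 6 + 462/89·(t - 5) - 231/89·(t - 5)² + 77/267·(t - 5)³.
With (t - 5) = 9/4: S(29/4) = 44571/5696.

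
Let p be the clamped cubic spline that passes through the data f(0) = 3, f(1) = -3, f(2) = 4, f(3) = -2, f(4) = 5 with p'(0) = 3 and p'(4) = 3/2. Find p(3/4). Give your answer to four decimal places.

-1.8955

Put M_i = p'' at the i-th knot. Here h = (1, 1, 1, 1) and Δ = (-6, 7, -6, 7), so the interior equations h_(i-1)·M_(i-1) + 2(h_(i-1)+h_i)·M_i + h_i·M_(i+1) = 6(Δ_i − Δ_(i-1)) read
  1·M_0 + 4·M_1 + 1·M_2 = 6(Δ_1 - Δ_0) = 78
  1·M_1 + 4·M_2 + 1·M_3 = 6(Δ_2 - Δ_1) = -78
  1·M_2 + 4·M_3 + 1·M_4 = 6(Δ_3 - Δ_2) = 78
Clamped end conditions give two more equations: 2h_0·M_0 + h_0·M_1 = 6(Δ_0 - p'(0)) = -54 and h_3·M_3 + 2h_3·M_4 = 6(p'(4) - Δ_3) = -33.
Solving the tridiagonal system: M_0 = -381/8, M_1 = 165/4, M_2 = -315/8, M_3 = 153/4, M_4 = -285/8.
On [0, 1], p(t) = 3 + 3·t - 381/16·t² + 237/16·t³.
With t = 3/4: p(3/4) = -1941/1024.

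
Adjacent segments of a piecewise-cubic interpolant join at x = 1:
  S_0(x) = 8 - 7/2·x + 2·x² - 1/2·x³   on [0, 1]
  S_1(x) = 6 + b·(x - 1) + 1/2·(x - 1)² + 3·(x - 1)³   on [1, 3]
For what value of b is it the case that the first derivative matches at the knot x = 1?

-1

S_0'(x) = -7/2 + 4·x - 3/2·x², so S_0'(1) = -1. On the right, S_1'(1) = b, so b = -1.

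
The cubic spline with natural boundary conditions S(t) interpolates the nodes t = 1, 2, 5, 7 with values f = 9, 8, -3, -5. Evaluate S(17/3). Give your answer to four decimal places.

Let m_i = S''(x_i). Step sizes h_i = 1, 3, 2; slopes of the chords Δ_i = (y_(i+1) - y_i)/h_i = -1, -11/3, -1.
  1·m_0 + 8·m_1 + 3·m_2 = 6(Δ_1 - Δ_0) = -16
  3·m_1 + 10·m_2 + 2·m_3 = 6(Δ_2 - Δ_1) = 16
Natural end conditions: m_0 = m_3 = 0.
Forward elimination and back-substitution give m_0 = 0, m_1 = -208/71, m_2 = 176/71, m_3 = 0.
On [5, 7], S(t) = -3 - 565/213·(t - 5) + 88/71·(t - 5)² - 44/213·(t - 5)³.
With (t - 5) = 2/3: S(17/3) = -24607/5751.

-4.2787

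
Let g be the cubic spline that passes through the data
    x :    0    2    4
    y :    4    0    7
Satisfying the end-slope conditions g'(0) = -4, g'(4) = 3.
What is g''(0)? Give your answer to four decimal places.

Let M_i = g''(x_i). Step sizes h_i = 2, 2; slopes of the chords Δ_i = (y_(i+1) - y_i)/h_i = -2, 7/2.
  2·M_0 + 8·M_1 + 2·M_2 = 6(Δ_1 - Δ_0) = 33
Clamped end conditions give two more equations: 2h_0·M_0 + h_0·M_1 = 6(Δ_0 - g'(0)) = 12 and h_1·M_1 + 2h_1·M_2 = 6(g'(4) - Δ_1) = -3.
Hence M_0 = 5/8, M_1 = 19/4, M_2 = -25/8.

0.6250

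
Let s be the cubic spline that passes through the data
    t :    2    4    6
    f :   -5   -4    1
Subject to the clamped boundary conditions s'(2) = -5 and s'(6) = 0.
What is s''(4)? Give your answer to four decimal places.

With σ_i denoting the second derivative at x_i, h_i = 2, 2, and Δ_i = (y_(i+1) − y_i)/h_i = 1/2, 5/2:
  2·σ_0 + 8·σ_1 + 2·σ_2 = 6(Δ_1 - Δ_0) = 12
Clamped end conditions give two more equations: 2h_0·σ_0 + h_0·σ_1 = 6(Δ_0 - s'(2)) = 33 and h_1·σ_1 + 2h_1·σ_2 = 6(s'(6) - Δ_1) = -15.
Hence σ_0 = 8, σ_1 = 1/2, σ_2 = -4.

0.5000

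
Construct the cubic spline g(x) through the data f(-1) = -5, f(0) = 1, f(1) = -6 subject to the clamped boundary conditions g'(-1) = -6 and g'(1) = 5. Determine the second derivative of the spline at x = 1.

Put m_i = g'' at the i-th knot. Here h = (1, 1) and Δ = (6, -7), so the interior equations h_(i-1)·m_(i-1) + 2(h_(i-1)+h_i)·m_i + h_i·m_(i+1) = 6(Δ_i − Δ_(i-1)) read
  1·m_0 + 4·m_1 + 1·m_2 = 6(Δ_1 - Δ_0) = -78
Clamped end conditions give two more equations: 2h_0·m_0 + h_0·m_1 = 6(Δ_0 - g'(-1)) = 72 and h_1·m_1 + 2h_1·m_2 = 6(g'(1) - Δ_1) = 72.
Solving the tridiagonal system: m_0 = 61, m_1 = -50, m_2 = 61.

61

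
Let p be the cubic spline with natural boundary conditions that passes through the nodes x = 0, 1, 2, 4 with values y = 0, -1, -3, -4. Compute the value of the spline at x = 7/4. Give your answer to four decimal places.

Write M_i for p''(x_i). With h_i = 1, 1, 2 and divided differences Δ_i = -1, -2, -1/2, the continuity of p' gives the tridiagonal system
  1·M_0 + 4·M_1 + 1·M_2 = 6(Δ_1 - Δ_0) = -6
  1·M_1 + 6·M_2 + 2·M_3 = 6(Δ_2 - Δ_1) = 9
Natural end conditions: M_0 = M_3 = 0.
Forward elimination and back-substitution give M_0 = 0, M_1 = -45/23, M_2 = 42/23, M_3 = 0.
On [1, 2], p(x) = -1 - 38/23·(x - 1) - 45/46·(x - 1)² + 29/46·(x - 1)³.
With (x - 1) = 3/4: p(7/4) = -323/128.

-2.5234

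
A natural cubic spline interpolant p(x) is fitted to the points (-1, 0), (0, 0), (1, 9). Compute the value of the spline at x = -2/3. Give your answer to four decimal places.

With M_i denoting the second derivative at x_i, h_i = 1, 1, and Δ_i = (y_(i+1) − y_i)/h_i = 0, 9:
  1·M_0 + 4·M_1 + 1·M_2 = 6(Δ_1 - Δ_0) = 54
Natural end conditions: M_0 = M_2 = 0.
Solving the tridiagonal system: M_0 = 0, M_1 = 27/2, M_2 = 0.
On [-1, 0], p(x) = 0 - 9/4·(x + 1) + 0·(x + 1)² + 9/4·(x + 1)³.
With (x + 1) = 1/3: p(-2/3) = -2/3.

-0.6667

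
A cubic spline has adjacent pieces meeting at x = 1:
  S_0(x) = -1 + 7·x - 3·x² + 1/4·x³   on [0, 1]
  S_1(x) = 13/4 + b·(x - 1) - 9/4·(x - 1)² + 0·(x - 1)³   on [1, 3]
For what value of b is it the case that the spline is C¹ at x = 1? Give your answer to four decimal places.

S_0'(x) = 7 - 6·x + 3/4·x², so S_0'(1) = 7/4. On the right, S_1'(1) = b, so b = 7/4.

1.7500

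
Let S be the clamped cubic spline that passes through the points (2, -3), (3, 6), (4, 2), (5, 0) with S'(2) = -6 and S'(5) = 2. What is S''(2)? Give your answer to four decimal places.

64.1333

Put M_i = S'' at the i-th knot. Here h = (1, 1, 1) and Δ = (9, -4, -2), so the interior equations h_(i-1)·M_(i-1) + 2(h_(i-1)+h_i)·M_i + h_i·M_(i+1) = 6(Δ_i − Δ_(i-1)) read
  1·M_0 + 4·M_1 + 1·M_2 = 6(Δ_1 - Δ_0) = -78
  1·M_1 + 4·M_2 + 1·M_3 = 6(Δ_2 - Δ_1) = 12
Clamped end conditions give two more equations: 2h_0·M_0 + h_0·M_1 = 6(Δ_0 - S'(2)) = 90 and h_2·M_2 + 2h_2·M_3 = 6(S'(5) - Δ_2) = 24.
Forward elimination and back-substitution give M_0 = 962/15, M_1 = -574/15, M_2 = 164/15, M_3 = 98/15.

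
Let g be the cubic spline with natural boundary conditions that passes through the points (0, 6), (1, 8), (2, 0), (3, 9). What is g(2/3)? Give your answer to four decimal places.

Put M_i = g'' at the i-th knot. Here h = (1, 1, 1) and Δ = (2, -8, 9), so the interior equations h_(i-1)·M_(i-1) + 2(h_(i-1)+h_i)·M_i + h_i·M_(i+1) = 6(Δ_i − Δ_(i-1)) read
  1·M_0 + 4·M_1 + 1·M_2 = 6(Δ_1 - Δ_0) = -60
  1·M_1 + 4·M_2 + 1·M_3 = 6(Δ_2 - Δ_1) = 102
Natural end conditions: M_0 = M_3 = 0.
Hence M_0 = 0, M_1 = -114/5, M_2 = 156/5, M_3 = 0.
On [0, 1], g(x) = 6 + 29/5·x + 0·x² - 19/5·x³.
With x = 2/3: g(2/3) = 236/27.

8.7407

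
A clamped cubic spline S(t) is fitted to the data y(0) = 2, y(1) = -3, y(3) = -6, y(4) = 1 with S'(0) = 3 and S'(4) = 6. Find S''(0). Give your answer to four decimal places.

-26.6571

With M_i denoting the second derivative at x_i, h_i = 1, 2, 1, and Δ_i = (y_(i+1) − y_i)/h_i = -5, -3/2, 7:
  1·M_0 + 6·M_1 + 2·M_2 = 6(Δ_1 - Δ_0) = 21
  2·M_1 + 6·M_2 + 1·M_3 = 6(Δ_2 - Δ_1) = 51
Clamped end conditions give two more equations: 2h_0·M_0 + h_0·M_1 = 6(Δ_0 - S'(0)) = -48 and h_2·M_2 + 2h_2·M_3 = 6(S'(4) - Δ_2) = -6.
Solving: M_0 = -933/35, M_1 = 186/35, M_2 = 276/35, M_3 = -243/35.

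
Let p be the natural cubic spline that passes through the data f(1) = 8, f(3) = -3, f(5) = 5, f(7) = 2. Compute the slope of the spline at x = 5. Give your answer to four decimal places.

2.7000

Write m_i for p''(x_i). With h_i = 2, 2, 2 and divided differences Δ_i = -11/2, 4, -3/2, the continuity of p' gives the tridiagonal system
  2·m_0 + 8·m_1 + 2·m_2 = 6(Δ_1 - Δ_0) = 57
  2·m_1 + 8·m_2 + 2·m_3 = 6(Δ_2 - Δ_1) = -33
Natural end conditions: m_0 = m_3 = 0.
Solving: m_0 = 0, m_1 = 87/10, m_2 = -63/10, m_3 = 0.
On [5, 7], p'(x) = b_2 + 2c_2·(x - 5) + 3d_2·(x - 5)² with b_2 = Δ_2 - h_2(2m_2 + m_3)/6 = 27/10, c_2 = m_2/2 = -63/20, d_2 = (m_3 - m_2)/(6h_2) = 21/40. So p'(5) = 27/10.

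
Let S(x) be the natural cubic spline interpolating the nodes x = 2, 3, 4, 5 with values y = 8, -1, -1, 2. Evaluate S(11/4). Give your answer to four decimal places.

With M_i denoting the second derivative at x_i, h_i = 1, 1, 1, and Δ_i = (y_(i+1) − y_i)/h_i = -9, 0, 3:
  1·M_0 + 4·M_1 + 1·M_2 = 6(Δ_1 - Δ_0) = 54
  1·M_1 + 4·M_2 + 1·M_3 = 6(Δ_2 - Δ_1) = 18
Natural end conditions: M_0 = M_3 = 0.
Solving: M_0 = 0, M_1 = 66/5, M_2 = 6/5, M_3 = 0.
On [2, 3], S(x) = 8 - 56/5·(x - 2) + 0·(x - 2)² + 11/5·(x - 2)³.
With (x - 2) = 3/4: S(11/4) = 169/320.

0.5281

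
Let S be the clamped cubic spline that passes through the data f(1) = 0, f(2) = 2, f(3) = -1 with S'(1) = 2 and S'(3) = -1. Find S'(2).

-1

Put M_i = S'' at the i-th knot. Here h = (1, 1) and Δ = (2, -3), so the interior equations h_(i-1)·M_(i-1) + 2(h_(i-1)+h_i)·M_i + h_i·M_(i+1) = 6(Δ_i − Δ_(i-1)) read
  1·M_0 + 4·M_1 + 1·M_2 = 6(Δ_1 - Δ_0) = -30
Clamped end conditions give two more equations: 2h_0·M_0 + h_0·M_1 = 6(Δ_0 - S'(1)) = 0 and h_1·M_1 + 2h_1·M_2 = 6(S'(3) - Δ_1) = 12.
Solving the tridiagonal system: M_0 = 6, M_1 = -12, M_2 = 12.
On [2, 3], S'(x) = b_1 + 2c_1·(x - 2) + 3d_1·(x - 2)² with b_1 = Δ_1 - h_1(2M_1 + M_2)/6 = -1, c_1 = M_1/2 = -6, d_1 = (M_2 - M_1)/(6h_1) = 4. So S'(2) = -1.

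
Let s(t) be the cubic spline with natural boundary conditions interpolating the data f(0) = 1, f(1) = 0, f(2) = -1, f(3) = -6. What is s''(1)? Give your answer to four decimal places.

1.6000

With m_i denoting the second derivative at x_i, h_i = 1, 1, 1, and Δ_i = (y_(i+1) − y_i)/h_i = -1, -1, -5:
  1·m_0 + 4·m_1 + 1·m_2 = 6(Δ_1 - Δ_0) = 0
  1·m_1 + 4·m_2 + 1·m_3 = 6(Δ_2 - Δ_1) = -24
Natural end conditions: m_0 = m_3 = 0.
Hence m_0 = 0, m_1 = 8/5, m_2 = -32/5, m_3 = 0.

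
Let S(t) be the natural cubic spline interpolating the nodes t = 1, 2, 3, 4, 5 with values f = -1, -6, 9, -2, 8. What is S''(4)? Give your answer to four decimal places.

47.0357

Let m_i = S''(x_i). Step sizes h_i = 1, 1, 1, 1; slopes of the chords Δ_i = (y_(i+1) - y_i)/h_i = -5, 15, -11, 10.
  1·m_0 + 4·m_1 + 1·m_2 = 6(Δ_1 - Δ_0) = 120
  1·m_1 + 4·m_2 + 1·m_3 = 6(Δ_2 - Δ_1) = -156
  1·m_2 + 4·m_3 + 1·m_4 = 6(Δ_3 - Δ_2) = 126
Natural end conditions: m_0 = m_4 = 0.
Solving the tridiagonal system: m_0 = 0, m_1 = 1275/28, m_2 = -435/7, m_3 = 1317/28, m_4 = 0.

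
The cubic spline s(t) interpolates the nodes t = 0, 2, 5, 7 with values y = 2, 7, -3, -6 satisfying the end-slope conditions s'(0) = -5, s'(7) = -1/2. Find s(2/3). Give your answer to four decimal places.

Write M_i for s''(x_i). With h_i = 2, 3, 2 and divided differences Δ_i = 5/2, -10/3, -3/2, the continuity of s' gives the tridiagonal system
  2·M_0 + 10·M_1 + 3·M_2 = 6(Δ_1 - Δ_0) = -35
  3·M_1 + 10·M_2 + 2·M_3 = 6(Δ_2 - Δ_1) = 11
Clamped end conditions give two more equations: 2h_0·M_0 + h_0·M_1 = 6(Δ_0 - s'(0)) = 45 and h_2·M_2 + 2h_2·M_3 = 6(s'(7) - Δ_2) = 6.
Forward elimination and back-substitution give M_0 = 1441/96, M_1 = -361/48, M_2 = 163/48, M_3 = -19/96.
On [0, 2], s(t) = 2 - 5·t + 1441/192·t² - 721/384·t³.
With t = 2/3: s(2/3) = 937/648.

1.4460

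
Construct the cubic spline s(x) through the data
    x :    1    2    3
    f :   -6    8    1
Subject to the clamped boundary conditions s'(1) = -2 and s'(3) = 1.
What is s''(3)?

With M_i denoting the second derivative at x_i, h_i = 1, 1, and Δ_i = (y_(i+1) − y_i)/h_i = 14, -7:
  1·M_0 + 4·M_1 + 1·M_2 = 6(Δ_1 - Δ_0) = -126
Clamped end conditions give two more equations: 2h_0·M_0 + h_0·M_1 = 6(Δ_0 - s'(1)) = 96 and h_1·M_1 + 2h_1·M_2 = 6(s'(3) - Δ_1) = 48.
Solving the tridiagonal system: M_0 = 81, M_1 = -66, M_2 = 57.

57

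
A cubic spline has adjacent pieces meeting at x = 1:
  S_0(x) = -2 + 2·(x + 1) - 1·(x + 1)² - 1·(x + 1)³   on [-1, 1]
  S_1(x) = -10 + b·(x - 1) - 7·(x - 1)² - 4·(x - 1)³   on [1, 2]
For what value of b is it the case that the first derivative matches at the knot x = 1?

-14

S_0'(x) = 2 - 2·(x + 1) - 3·(x + 1)², so S_0'(1) = -14. On the right, S_1'(1) = b, so b = -14.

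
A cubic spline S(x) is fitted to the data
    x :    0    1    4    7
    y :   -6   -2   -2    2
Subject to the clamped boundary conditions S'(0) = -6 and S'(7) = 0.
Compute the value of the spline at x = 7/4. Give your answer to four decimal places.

Put m_i = S'' at the i-th knot. Here h = (1, 3, 3) and Δ = (4, 0, 4/3), so the interior equations h_(i-1)·m_(i-1) + 2(h_(i-1)+h_i)·m_i + h_i·m_(i+1) = 6(Δ_i − Δ_(i-1)) read
  1·m_0 + 8·m_1 + 3·m_2 = 6(Δ_1 - Δ_0) = -24
  3·m_1 + 12·m_2 + 3·m_3 = 6(Δ_2 - Δ_1) = 8
Clamped end conditions give two more equations: 2h_0·m_0 + h_0·m_1 = 6(Δ_0 - S'(0)) = 60 and h_2·m_2 + 2h_2·m_3 = 6(S'(7) - Δ_2) = -8.
Forward elimination and back-substitution give m_0 = 1064/31, m_1 = -268/31, m_2 = 112/31, m_3 = -292/93.
On [1, 4], S(x) = -2 + 212/31·(x - 1) - 134/31·(x - 1)² + 190/279·(x - 1)³.
With (x - 1) = 3/4: S(7/4) = 977/992.

0.9849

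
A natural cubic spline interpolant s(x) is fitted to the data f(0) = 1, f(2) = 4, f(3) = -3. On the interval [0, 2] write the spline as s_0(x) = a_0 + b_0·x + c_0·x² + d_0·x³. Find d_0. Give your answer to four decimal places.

-0.7083

Write m_i for s''(x_i). With h_i = 2, 1 and divided differences Δ_i = 3/2, -7, the continuity of s' gives the tridiagonal system
  2·m_0 + 6·m_1 + 1·m_2 = 6(Δ_1 - Δ_0) = -51
Natural end conditions: m_0 = m_2 = 0.
Solving: m_0 = 0, m_1 = -17/2, m_2 = 0.
On [0, 2], with s_0(x) = a_0 + b_0·x + c_0·x² + d_0·x³: c_0 = m_0/2 = 0, d_0 = (m_1 - m_0)/(6h_0) = -17/24, b_0 = Δ_0 - h_0(2m_0 + m_1)/6 = 13/3.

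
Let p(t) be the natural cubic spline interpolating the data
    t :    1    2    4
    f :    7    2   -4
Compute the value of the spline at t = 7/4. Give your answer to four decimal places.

3.1406

Write M_i for p''(x_i). With h_i = 1, 2 and divided differences Δ_i = -5, -3, the continuity of p' gives the tridiagonal system
  1·M_0 + 6·M_1 + 2·M_2 = 6(Δ_1 - Δ_0) = 12
Natural end conditions: M_0 = M_2 = 0.
Forward elimination and back-substitution give M_0 = 0, M_1 = 2, M_2 = 0.
On [1, 2], p(t) = 7 - 16/3·(t - 1) + 0·(t - 1)² + 1/3·(t - 1)³.
With (t - 1) = 3/4: p(7/4) = 201/64.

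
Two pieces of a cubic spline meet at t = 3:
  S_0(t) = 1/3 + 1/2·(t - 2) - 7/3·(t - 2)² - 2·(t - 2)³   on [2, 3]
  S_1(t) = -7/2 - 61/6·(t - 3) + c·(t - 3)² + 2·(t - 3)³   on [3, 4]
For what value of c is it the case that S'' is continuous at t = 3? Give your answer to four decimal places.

S_0''(t) = -14/3 - 12·(t - 2), so S_0''(3) = -50/3. On the right, S_1''(3) = 2c, so c = -25/3.

-8.3333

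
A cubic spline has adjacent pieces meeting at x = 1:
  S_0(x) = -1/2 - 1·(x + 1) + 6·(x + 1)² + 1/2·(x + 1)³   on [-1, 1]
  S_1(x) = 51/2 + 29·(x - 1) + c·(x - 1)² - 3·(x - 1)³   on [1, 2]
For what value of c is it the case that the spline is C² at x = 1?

9

S_0''(x) = 12 + 3·(x + 1), so S_0''(1) = 18. On the right, S_1''(1) = 2c, so c = 9.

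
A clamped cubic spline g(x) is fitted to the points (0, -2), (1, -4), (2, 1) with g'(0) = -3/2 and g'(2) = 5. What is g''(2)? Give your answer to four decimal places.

-7.2500

Let m_i = g''(x_i). Step sizes h_i = 1, 1; slopes of the chords Δ_i = (y_(i+1) - y_i)/h_i = -2, 5.
  1·m_0 + 4·m_1 + 1·m_2 = 6(Δ_1 - Δ_0) = 42
Clamped end conditions give two more equations: 2h_0·m_0 + h_0·m_1 = 6(Δ_0 - g'(0)) = -3 and h_1·m_1 + 2h_1·m_2 = 6(g'(2) - Δ_1) = 0.
Solving: m_0 = -35/4, m_1 = 29/2, m_2 = -29/4.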